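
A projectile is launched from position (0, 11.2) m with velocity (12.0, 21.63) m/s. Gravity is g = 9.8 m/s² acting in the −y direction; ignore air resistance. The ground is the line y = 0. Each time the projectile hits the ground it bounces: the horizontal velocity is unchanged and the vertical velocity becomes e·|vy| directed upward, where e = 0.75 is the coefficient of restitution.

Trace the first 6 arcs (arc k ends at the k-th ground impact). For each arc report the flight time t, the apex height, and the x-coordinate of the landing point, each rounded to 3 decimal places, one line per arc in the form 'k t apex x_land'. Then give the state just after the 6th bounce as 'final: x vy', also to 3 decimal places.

1 4.882 35.070 58.589
2 4.013 19.727 106.745
3 3.010 11.096 142.861
4 2.257 6.242 169.948
5 1.693 3.511 190.264
6 1.270 1.975 205.500
final: 205.500 4.666

Arc 1: start y=11.200, vy=21.630 → t=4.882, apex=35.070, x_land=58.589, impact vy=-26.218
  bounce: vy ← 0.75·26.218 = 19.663
Arc 2: start y=0.000, vy=19.663 → t=4.013, apex=19.727, x_land=106.745, impact vy=-19.663
  bounce: vy ← 0.75·19.663 = 14.748
Arc 3: start y=0.000, vy=14.748 → t=3.010, apex=11.096, x_land=142.861, impact vy=-14.748
  bounce: vy ← 0.75·14.748 = 11.061
Arc 4: start y=0.000, vy=11.061 → t=2.257, apex=6.242, x_land=169.948, impact vy=-11.061
  bounce: vy ← 0.75·11.061 = 8.295
Arc 5: start y=0.000, vy=8.295 → t=1.693, apex=3.511, x_land=190.264, impact vy=-8.295
  bounce: vy ← 0.75·8.295 = 6.222
Arc 6: start y=0.000, vy=6.222 → t=1.270, apex=1.975, x_land=205.500, impact vy=-6.222
  bounce: vy ← 0.75·6.222 = 4.666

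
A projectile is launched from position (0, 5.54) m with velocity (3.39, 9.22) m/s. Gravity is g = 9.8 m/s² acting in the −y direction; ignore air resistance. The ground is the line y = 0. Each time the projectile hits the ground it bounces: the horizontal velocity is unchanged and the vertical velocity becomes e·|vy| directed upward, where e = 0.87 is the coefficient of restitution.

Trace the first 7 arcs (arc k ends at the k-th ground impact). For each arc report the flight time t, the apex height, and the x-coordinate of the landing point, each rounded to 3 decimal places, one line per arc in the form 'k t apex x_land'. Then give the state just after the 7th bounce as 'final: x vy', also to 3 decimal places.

1 2.361 9.877 8.002
2 2.470 7.476 16.377
3 2.149 5.659 23.663
4 1.870 4.283 30.002
5 1.627 3.242 35.517
6 1.415 2.454 40.314
7 1.231 1.857 44.488
final: 44.488 5.249

Arc 1: start y=5.540, vy=9.220 → t=2.361, apex=9.877, x_land=8.002, impact vy=-13.914
  bounce: vy ← 0.87·13.914 = 12.105
Arc 2: start y=0.000, vy=12.105 → t=2.470, apex=7.476, x_land=16.377, impact vy=-12.105
  bounce: vy ← 0.87·12.105 = 10.531
Arc 3: start y=0.000, vy=10.531 → t=2.149, apex=5.659, x_land=23.663, impact vy=-10.531
  bounce: vy ← 0.87·10.531 = 9.162
Arc 4: start y=0.000, vy=9.162 → t=1.870, apex=4.283, x_land=30.002, impact vy=-9.162
  bounce: vy ← 0.87·9.162 = 7.971
Arc 5: start y=0.000, vy=7.971 → t=1.627, apex=3.242, x_land=35.517, impact vy=-7.971
  bounce: vy ← 0.87·7.971 = 6.935
Arc 6: start y=0.000, vy=6.935 → t=1.415, apex=2.454, x_land=40.314, impact vy=-6.935
  bounce: vy ← 0.87·6.935 = 6.033
Arc 7: start y=0.000, vy=6.033 → t=1.231, apex=1.857, x_land=44.488, impact vy=-6.033
  bounce: vy ← 0.87·6.033 = 5.249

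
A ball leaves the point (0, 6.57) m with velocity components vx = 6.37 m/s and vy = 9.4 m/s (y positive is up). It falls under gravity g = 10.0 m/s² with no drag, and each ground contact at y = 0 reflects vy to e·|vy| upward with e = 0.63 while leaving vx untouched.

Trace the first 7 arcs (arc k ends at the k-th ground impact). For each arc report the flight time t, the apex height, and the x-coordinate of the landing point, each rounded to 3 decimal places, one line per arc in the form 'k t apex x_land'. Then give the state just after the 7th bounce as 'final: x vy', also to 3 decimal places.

Arc 1: start y=6.570, vy=9.400 → t=2.422, apex=10.988, x_land=15.431, impact vy=-14.824
  bounce: vy ← 0.63·14.824 = 9.339
Arc 2: start y=0.000, vy=9.339 → t=1.868, apex=4.361, x_land=27.329, impact vy=-9.339
  bounce: vy ← 0.63·9.339 = 5.884
Arc 3: start y=0.000, vy=5.884 → t=1.177, apex=1.731, x_land=34.825, impact vy=-5.884
  bounce: vy ← 0.63·5.884 = 3.707
Arc 4: start y=0.000, vy=3.707 → t=0.741, apex=0.687, x_land=39.548, impact vy=-3.707
  bounce: vy ← 0.63·3.707 = 2.335
Arc 5: start y=0.000, vy=2.335 → t=0.467, apex=0.273, x_land=42.523, impact vy=-2.335
  bounce: vy ← 0.63·2.335 = 1.471
Arc 6: start y=0.000, vy=1.471 → t=0.294, apex=0.108, x_land=44.397, impact vy=-1.471
  bounce: vy ← 0.63·1.471 = 0.927
Arc 7: start y=0.000, vy=0.927 → t=0.185, apex=0.043, x_land=45.578, impact vy=-0.927
  bounce: vy ← 0.63·0.927 = 0.584

1 2.422 10.988 15.431
2 1.868 4.361 27.329
3 1.177 1.731 34.825
4 0.741 0.687 39.548
5 0.467 0.273 42.523
6 0.294 0.108 44.397
7 0.185 0.043 45.578
final: 45.578 0.584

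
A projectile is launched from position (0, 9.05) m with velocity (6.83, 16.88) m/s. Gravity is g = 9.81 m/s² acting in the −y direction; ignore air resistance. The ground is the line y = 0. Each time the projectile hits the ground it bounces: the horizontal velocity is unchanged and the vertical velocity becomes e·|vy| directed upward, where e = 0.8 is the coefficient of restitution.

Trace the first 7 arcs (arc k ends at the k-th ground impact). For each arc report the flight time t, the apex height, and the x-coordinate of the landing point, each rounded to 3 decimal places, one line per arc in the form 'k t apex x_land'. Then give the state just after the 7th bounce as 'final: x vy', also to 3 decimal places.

1 3.913 23.573 26.725
2 3.508 15.086 50.682
3 2.806 9.655 69.847
4 2.245 6.179 85.179
5 1.796 3.955 97.445
6 1.437 2.531 107.258
7 1.149 1.620 115.108
final: 115.108 4.510

Arc 1: start y=9.050, vy=16.880 → t=3.913, apex=23.573, x_land=26.725, impact vy=-21.506
  bounce: vy ← 0.8·21.506 = 17.205
Arc 2: start y=0.000, vy=17.205 → t=3.508, apex=15.086, x_land=50.682, impact vy=-17.205
  bounce: vy ← 0.8·17.205 = 13.764
Arc 3: start y=0.000, vy=13.764 → t=2.806, apex=9.655, x_land=69.847, impact vy=-13.764
  bounce: vy ← 0.8·13.764 = 11.011
Arc 4: start y=0.000, vy=11.011 → t=2.245, apex=6.179, x_land=85.179, impact vy=-11.011
  bounce: vy ← 0.8·11.011 = 8.809
Arc 5: start y=0.000, vy=8.809 → t=1.796, apex=3.955, x_land=97.445, impact vy=-8.809
  bounce: vy ← 0.8·8.809 = 7.047
Arc 6: start y=0.000, vy=7.047 → t=1.437, apex=2.531, x_land=107.258, impact vy=-7.047
  bounce: vy ← 0.8·7.047 = 5.638
Arc 7: start y=0.000, vy=5.638 → t=1.149, apex=1.620, x_land=115.108, impact vy=-5.638
  bounce: vy ← 0.8·5.638 = 4.510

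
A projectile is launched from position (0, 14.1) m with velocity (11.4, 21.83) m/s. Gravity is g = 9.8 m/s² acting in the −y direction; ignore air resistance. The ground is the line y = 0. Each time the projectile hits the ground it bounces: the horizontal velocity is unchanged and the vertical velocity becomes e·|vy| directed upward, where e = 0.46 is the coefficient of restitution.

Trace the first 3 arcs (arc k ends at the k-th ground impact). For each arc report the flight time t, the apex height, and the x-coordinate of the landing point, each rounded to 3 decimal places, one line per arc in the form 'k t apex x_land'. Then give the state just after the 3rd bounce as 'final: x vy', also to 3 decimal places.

Arc 1: start y=14.100, vy=21.830 → t=5.027, apex=38.414, x_land=57.313, impact vy=-27.439
  bounce: vy ← 0.46·27.439 = 12.622
Arc 2: start y=0.000, vy=12.622 → t=2.576, apex=8.128, x_land=86.679, impact vy=-12.622
  bounce: vy ← 0.46·12.622 = 5.806
Arc 3: start y=0.000, vy=5.806 → t=1.185, apex=1.720, x_land=100.187, impact vy=-5.806
  bounce: vy ← 0.46·5.806 = 2.671

1 5.027 38.414 57.313
2 2.576 8.128 86.679
3 1.185 1.720 100.187
final: 100.187 2.671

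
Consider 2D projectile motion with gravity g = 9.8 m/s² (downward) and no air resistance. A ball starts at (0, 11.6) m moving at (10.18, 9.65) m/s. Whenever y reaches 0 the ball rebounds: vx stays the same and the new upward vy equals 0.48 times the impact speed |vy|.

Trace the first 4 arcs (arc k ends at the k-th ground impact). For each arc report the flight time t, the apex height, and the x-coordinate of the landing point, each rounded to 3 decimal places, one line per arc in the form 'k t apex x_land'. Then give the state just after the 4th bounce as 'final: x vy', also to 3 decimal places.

1 2.811 16.351 28.620
2 1.754 3.767 46.473
3 0.842 0.868 55.042
4 0.404 0.200 59.155
final: 59.155 0.950

Arc 1: start y=11.600, vy=9.650 → t=2.811, apex=16.351, x_land=28.620, impact vy=-17.902
  bounce: vy ← 0.48·17.902 = 8.593
Arc 2: start y=0.000, vy=8.593 → t=1.754, apex=3.767, x_land=46.473, impact vy=-8.593
  bounce: vy ← 0.48·8.593 = 4.125
Arc 3: start y=0.000, vy=4.125 → t=0.842, apex=0.868, x_land=55.042, impact vy=-4.125
  bounce: vy ← 0.48·4.125 = 1.980
Arc 4: start y=0.000, vy=1.980 → t=0.404, apex=0.200, x_land=59.155, impact vy=-1.980
  bounce: vy ← 0.48·1.980 = 0.950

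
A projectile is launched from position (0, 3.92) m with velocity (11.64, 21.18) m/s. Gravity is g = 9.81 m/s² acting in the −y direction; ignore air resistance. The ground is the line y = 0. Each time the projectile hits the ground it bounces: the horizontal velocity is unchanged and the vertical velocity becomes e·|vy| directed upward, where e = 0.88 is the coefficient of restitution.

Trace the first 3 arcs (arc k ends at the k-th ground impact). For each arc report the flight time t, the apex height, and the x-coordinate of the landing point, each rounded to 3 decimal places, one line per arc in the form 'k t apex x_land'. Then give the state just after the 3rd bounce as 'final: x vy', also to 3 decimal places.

1 4.496 26.784 52.331
2 4.113 20.742 100.203
3 3.619 16.062 142.331
final: 142.331 15.622

Arc 1: start y=3.920, vy=21.180 → t=4.496, apex=26.784, x_land=52.331, impact vy=-22.924
  bounce: vy ← 0.88·22.924 = 20.173
Arc 2: start y=0.000, vy=20.173 → t=4.113, apex=20.742, x_land=100.203, impact vy=-20.173
  bounce: vy ← 0.88·20.173 = 17.752
Arc 3: start y=0.000, vy=17.752 → t=3.619, apex=16.062, x_land=142.331, impact vy=-17.752
  bounce: vy ← 0.88·17.752 = 15.622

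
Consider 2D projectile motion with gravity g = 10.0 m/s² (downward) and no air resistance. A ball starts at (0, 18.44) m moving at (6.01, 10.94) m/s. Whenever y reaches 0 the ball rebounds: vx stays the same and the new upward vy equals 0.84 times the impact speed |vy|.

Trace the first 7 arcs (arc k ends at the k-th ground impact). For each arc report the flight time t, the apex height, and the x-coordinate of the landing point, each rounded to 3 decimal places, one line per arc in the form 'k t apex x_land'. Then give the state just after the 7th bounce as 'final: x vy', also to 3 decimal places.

Arc 1: start y=18.440, vy=10.940 → t=3.304, apex=24.424, x_land=19.858, impact vy=-22.102
  bounce: vy ← 0.84·22.102 = 18.565
Arc 2: start y=0.000, vy=18.565 → t=3.713, apex=17.234, x_land=42.174, impact vy=-18.565
  bounce: vy ← 0.84·18.565 = 15.595
Arc 3: start y=0.000, vy=15.595 → t=3.119, apex=12.160, x_land=60.919, impact vy=-15.595
  bounce: vy ← 0.84·15.595 = 13.100
Arc 4: start y=0.000, vy=13.100 → t=2.620, apex=8.580, x_land=76.665, impact vy=-13.100
  bounce: vy ← 0.84·13.100 = 11.004
Arc 5: start y=0.000, vy=11.004 → t=2.201, apex=6.054, x_land=89.891, impact vy=-11.004
  bounce: vy ← 0.84·11.004 = 9.243
Arc 6: start y=0.000, vy=9.243 → t=1.849, apex=4.272, x_land=101.002, impact vy=-9.243
  bounce: vy ← 0.84·9.243 = 7.764
Arc 7: start y=0.000, vy=7.764 → t=1.553, apex=3.014, x_land=110.334, impact vy=-7.764
  bounce: vy ← 0.84·7.764 = 6.522

1 3.304 24.424 19.858
2 3.713 17.234 42.174
3 3.119 12.160 60.919
4 2.620 8.580 76.665
5 2.201 6.054 89.891
6 1.849 4.272 101.002
7 1.553 3.014 110.334
final: 110.334 6.522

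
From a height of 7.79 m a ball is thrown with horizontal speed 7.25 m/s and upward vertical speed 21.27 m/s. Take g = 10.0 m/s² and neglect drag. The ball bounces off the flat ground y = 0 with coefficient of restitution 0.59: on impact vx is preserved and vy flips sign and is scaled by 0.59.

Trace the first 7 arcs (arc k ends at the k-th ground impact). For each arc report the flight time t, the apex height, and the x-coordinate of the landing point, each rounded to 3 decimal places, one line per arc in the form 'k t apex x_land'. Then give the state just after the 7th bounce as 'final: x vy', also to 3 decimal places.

1 4.593 30.411 33.301
2 2.910 10.586 54.399
3 1.717 3.685 66.847
4 1.013 1.283 74.191
5 0.598 0.447 78.524
6 0.353 0.155 81.081
7 0.208 0.054 82.589
final: 82.589 0.614

Arc 1: start y=7.790, vy=21.270 → t=4.593, apex=30.411, x_land=33.301, impact vy=-24.662
  bounce: vy ← 0.59·24.662 = 14.551
Arc 2: start y=0.000, vy=14.551 → t=2.910, apex=10.586, x_land=54.399, impact vy=-14.551
  bounce: vy ← 0.59·14.551 = 8.585
Arc 3: start y=0.000, vy=8.585 → t=1.717, apex=3.685, x_land=66.847, impact vy=-8.585
  bounce: vy ← 0.59·8.585 = 5.065
Arc 4: start y=0.000, vy=5.065 → t=1.013, apex=1.283, x_land=74.191, impact vy=-5.065
  bounce: vy ← 0.59·5.065 = 2.988
Arc 5: start y=0.000, vy=2.988 → t=0.598, apex=0.447, x_land=78.524, impact vy=-2.988
  bounce: vy ← 0.59·2.988 = 1.763
Arc 6: start y=0.000, vy=1.763 → t=0.353, apex=0.155, x_land=81.081, impact vy=-1.763
  bounce: vy ← 0.59·1.763 = 1.040
Arc 7: start y=0.000, vy=1.040 → t=0.208, apex=0.054, x_land=82.589, impact vy=-1.040
  bounce: vy ← 0.59·1.040 = 0.614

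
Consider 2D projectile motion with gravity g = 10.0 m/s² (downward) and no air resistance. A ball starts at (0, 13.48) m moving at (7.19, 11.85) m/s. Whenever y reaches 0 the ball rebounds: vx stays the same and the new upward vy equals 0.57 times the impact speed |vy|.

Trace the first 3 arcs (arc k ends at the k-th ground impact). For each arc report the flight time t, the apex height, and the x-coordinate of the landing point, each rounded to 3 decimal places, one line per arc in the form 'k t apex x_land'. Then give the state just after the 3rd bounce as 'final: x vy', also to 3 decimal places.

Arc 1: start y=13.480, vy=11.850 → t=3.210, apex=20.501, x_land=23.079, impact vy=-20.249
  bounce: vy ← 0.57·20.249 = 11.542
Arc 2: start y=0.000, vy=11.542 → t=2.308, apex=6.661, x_land=39.676, impact vy=-11.542
  bounce: vy ← 0.57·11.542 = 6.579
Arc 3: start y=0.000, vy=6.579 → t=1.316, apex=2.164, x_land=49.137, impact vy=-6.579
  bounce: vy ← 0.57·6.579 = 3.750

1 3.210 20.501 23.079
2 2.308 6.661 39.676
3 1.316 2.164 49.137
final: 49.137 3.750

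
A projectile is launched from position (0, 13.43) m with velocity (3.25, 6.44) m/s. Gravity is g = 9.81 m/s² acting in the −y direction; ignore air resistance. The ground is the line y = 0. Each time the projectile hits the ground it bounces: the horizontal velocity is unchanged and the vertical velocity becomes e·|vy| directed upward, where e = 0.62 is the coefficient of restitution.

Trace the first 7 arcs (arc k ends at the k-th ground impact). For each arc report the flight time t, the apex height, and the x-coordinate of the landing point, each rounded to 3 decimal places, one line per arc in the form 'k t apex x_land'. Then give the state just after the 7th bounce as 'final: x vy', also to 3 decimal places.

Arc 1: start y=13.430, vy=6.440 → t=2.437, apex=15.544, x_land=7.919, impact vy=-17.463
  bounce: vy ← 0.62·17.463 = 10.827
Arc 2: start y=0.000, vy=10.827 → t=2.207, apex=5.975, x_land=15.093, impact vy=-10.827
  bounce: vy ← 0.62·10.827 = 6.713
Arc 3: start y=0.000, vy=6.713 → t=1.369, apex=2.297, x_land=19.541, impact vy=-6.713
  bounce: vy ← 0.62·6.713 = 4.162
Arc 4: start y=0.000, vy=4.162 → t=0.849, apex=0.883, x_land=22.299, impact vy=-4.162
  bounce: vy ← 0.62·4.162 = 2.580
Arc 5: start y=0.000, vy=2.580 → t=0.526, apex=0.339, x_land=24.009, impact vy=-2.580
  bounce: vy ← 0.62·2.580 = 1.600
Arc 6: start y=0.000, vy=1.600 → t=0.326, apex=0.130, x_land=25.069, impact vy=-1.600
  bounce: vy ← 0.62·1.600 = 0.992
Arc 7: start y=0.000, vy=0.992 → t=0.202, apex=0.050, x_land=25.726, impact vy=-0.992
  bounce: vy ← 0.62·0.992 = 0.615

1 2.437 15.544 7.919
2 2.207 5.975 15.093
3 1.369 2.297 19.541
4 0.849 0.883 22.299
5 0.526 0.339 24.009
6 0.326 0.130 25.069
7 0.202 0.050 25.726
final: 25.726 0.615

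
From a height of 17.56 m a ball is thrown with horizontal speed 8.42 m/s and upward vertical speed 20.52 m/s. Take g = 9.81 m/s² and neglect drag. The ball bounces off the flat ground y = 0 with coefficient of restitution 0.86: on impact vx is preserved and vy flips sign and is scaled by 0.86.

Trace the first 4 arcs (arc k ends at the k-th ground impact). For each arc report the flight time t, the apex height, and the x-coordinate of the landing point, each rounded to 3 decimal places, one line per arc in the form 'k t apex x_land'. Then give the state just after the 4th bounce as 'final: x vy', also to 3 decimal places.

Arc 1: start y=17.560, vy=20.520 → t=4.912, apex=39.021, x_land=41.361, impact vy=-27.669
  bounce: vy ← 0.86·27.669 = 23.796
Arc 2: start y=0.000, vy=23.796 → t=4.851, apex=28.860, x_land=82.209, impact vy=-23.796
  bounce: vy ← 0.86·23.796 = 20.464
Arc 3: start y=0.000, vy=20.464 → t=4.172, apex=21.345, x_land=117.339, impact vy=-20.464
  bounce: vy ← 0.86·20.464 = 17.599
Arc 4: start y=0.000, vy=17.599 → t=3.588, apex=15.787, x_land=147.550, impact vy=-17.599
  bounce: vy ← 0.86·17.599 = 15.135

1 4.912 39.021 41.361
2 4.851 28.860 82.209
3 4.172 21.345 117.339
4 3.588 15.787 147.550
final: 147.550 15.135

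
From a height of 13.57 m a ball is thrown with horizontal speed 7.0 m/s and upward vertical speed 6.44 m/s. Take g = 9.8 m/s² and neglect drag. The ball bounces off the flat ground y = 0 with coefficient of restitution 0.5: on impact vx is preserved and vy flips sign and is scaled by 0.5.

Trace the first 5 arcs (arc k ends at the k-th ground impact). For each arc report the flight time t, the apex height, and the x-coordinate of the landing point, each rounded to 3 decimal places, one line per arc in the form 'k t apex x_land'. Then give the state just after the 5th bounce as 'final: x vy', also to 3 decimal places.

1 2.446 15.686 17.124
2 1.789 3.921 29.649
3 0.895 0.980 35.911
4 0.447 0.245 39.042
5 0.224 0.061 40.608
final: 40.608 0.548

Arc 1: start y=13.570, vy=6.440 → t=2.446, apex=15.686, x_land=17.124, impact vy=-17.534
  bounce: vy ← 0.5·17.534 = 8.767
Arc 2: start y=0.000, vy=8.767 → t=1.789, apex=3.921, x_land=29.649, impact vy=-8.767
  bounce: vy ← 0.5·8.767 = 4.384
Arc 3: start y=0.000, vy=4.384 → t=0.895, apex=0.980, x_land=35.911, impact vy=-4.384
  bounce: vy ← 0.5·4.384 = 2.192
Arc 4: start y=0.000, vy=2.192 → t=0.447, apex=0.245, x_land=39.042, impact vy=-2.192
  bounce: vy ← 0.5·2.192 = 1.096
Arc 5: start y=0.000, vy=1.096 → t=0.224, apex=0.061, x_land=40.608, impact vy=-1.096
  bounce: vy ← 0.5·1.096 = 0.548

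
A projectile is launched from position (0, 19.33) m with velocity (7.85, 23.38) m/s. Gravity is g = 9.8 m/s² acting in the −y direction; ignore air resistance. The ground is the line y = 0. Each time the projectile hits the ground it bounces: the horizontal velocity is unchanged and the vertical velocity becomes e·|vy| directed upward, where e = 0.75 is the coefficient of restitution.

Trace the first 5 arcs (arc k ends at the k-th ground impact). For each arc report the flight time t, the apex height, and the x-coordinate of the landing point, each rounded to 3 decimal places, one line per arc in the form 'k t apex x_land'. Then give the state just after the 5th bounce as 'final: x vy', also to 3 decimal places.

Arc 1: start y=19.330, vy=23.380 → t=5.490, apex=47.219, x_land=43.096, impact vy=-30.422
  bounce: vy ← 0.75·30.422 = 22.816
Arc 2: start y=0.000, vy=22.816 → t=4.656, apex=26.561, x_land=79.649, impact vy=-22.816
  bounce: vy ← 0.75·22.816 = 17.112
Arc 3: start y=0.000, vy=17.112 → t=3.492, apex=14.940, x_land=107.064, impact vy=-17.112
  bounce: vy ← 0.75·17.112 = 12.834
Arc 4: start y=0.000, vy=12.834 → t=2.619, apex=8.404, x_land=127.625, impact vy=-12.834
  bounce: vy ← 0.75·12.834 = 9.626
Arc 5: start y=0.000, vy=9.626 → t=1.964, apex=4.727, x_land=143.046, impact vy=-9.626
  bounce: vy ← 0.75·9.626 = 7.219

1 5.490 47.219 43.096
2 4.656 26.561 79.649
3 3.492 14.940 107.064
4 2.619 8.404 127.625
5 1.964 4.727 143.046
final: 143.046 7.219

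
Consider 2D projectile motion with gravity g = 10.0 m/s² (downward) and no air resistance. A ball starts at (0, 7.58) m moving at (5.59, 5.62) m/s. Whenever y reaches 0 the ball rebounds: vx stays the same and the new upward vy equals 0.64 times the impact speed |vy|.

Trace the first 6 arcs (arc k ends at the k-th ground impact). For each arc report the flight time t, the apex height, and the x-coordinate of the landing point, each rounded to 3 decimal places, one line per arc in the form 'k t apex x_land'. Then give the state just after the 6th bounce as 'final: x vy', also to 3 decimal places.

Arc 1: start y=7.580, vy=5.620 → t=1.915, apex=9.159, x_land=10.707, impact vy=-13.535
  bounce: vy ← 0.64·13.535 = 8.662
Arc 2: start y=0.000, vy=8.662 → t=1.732, apex=3.752, x_land=20.392, impact vy=-8.662
  bounce: vy ← 0.64·8.662 = 5.544
Arc 3: start y=0.000, vy=5.544 → t=1.109, apex=1.537, x_land=26.590, impact vy=-5.544
  bounce: vy ← 0.64·5.544 = 3.548
Arc 4: start y=0.000, vy=3.548 → t=0.710, apex=0.629, x_land=30.556, impact vy=-3.548
  bounce: vy ← 0.64·3.548 = 2.271
Arc 5: start y=0.000, vy=2.271 → t=0.454, apex=0.258, x_land=33.095, impact vy=-2.271
  bounce: vy ← 0.64·2.271 = 1.453
Arc 6: start y=0.000, vy=1.453 → t=0.291, apex=0.106, x_land=34.720, impact vy=-1.453
  bounce: vy ← 0.64·1.453 = 0.930

1 1.915 9.159 10.707
2 1.732 3.752 20.392
3 1.109 1.537 26.590
4 0.710 0.629 30.556
5 0.454 0.258 33.095
6 0.291 0.106 34.720
final: 34.720 0.930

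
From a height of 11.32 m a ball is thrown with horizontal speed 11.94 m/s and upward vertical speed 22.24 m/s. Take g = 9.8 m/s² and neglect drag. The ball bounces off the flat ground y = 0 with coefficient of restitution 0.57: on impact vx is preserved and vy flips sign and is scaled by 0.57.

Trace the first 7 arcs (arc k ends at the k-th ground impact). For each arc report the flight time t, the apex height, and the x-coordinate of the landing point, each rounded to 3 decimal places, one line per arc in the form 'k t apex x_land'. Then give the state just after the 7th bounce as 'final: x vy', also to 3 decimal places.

1 5.001 36.556 59.709
2 3.114 11.877 96.887
3 1.775 3.859 118.079
4 1.012 1.254 130.158
5 0.577 0.407 137.043
6 0.329 0.132 140.968
7 0.187 0.043 143.204
final: 143.204 0.523

Arc 1: start y=11.320, vy=22.240 → t=5.001, apex=36.556, x_land=59.709, impact vy=-26.767
  bounce: vy ← 0.57·26.767 = 15.257
Arc 2: start y=0.000, vy=15.257 → t=3.114, apex=11.877, x_land=96.887, impact vy=-15.257
  bounce: vy ← 0.57·15.257 = 8.697
Arc 3: start y=0.000, vy=8.697 → t=1.775, apex=3.859, x_land=118.079, impact vy=-8.697
  bounce: vy ← 0.57·8.697 = 4.957
Arc 4: start y=0.000, vy=4.957 → t=1.012, apex=1.254, x_land=130.158, impact vy=-4.957
  bounce: vy ← 0.57·4.957 = 2.826
Arc 5: start y=0.000, vy=2.826 → t=0.577, apex=0.407, x_land=137.043, impact vy=-2.826
  bounce: vy ← 0.57·2.826 = 1.611
Arc 6: start y=0.000, vy=1.611 → t=0.329, apex=0.132, x_land=140.968, impact vy=-1.611
  bounce: vy ← 0.57·1.611 = 0.918
Arc 7: start y=0.000, vy=0.918 → t=0.187, apex=0.043, x_land=143.204, impact vy=-0.918
  bounce: vy ← 0.57·0.918 = 0.523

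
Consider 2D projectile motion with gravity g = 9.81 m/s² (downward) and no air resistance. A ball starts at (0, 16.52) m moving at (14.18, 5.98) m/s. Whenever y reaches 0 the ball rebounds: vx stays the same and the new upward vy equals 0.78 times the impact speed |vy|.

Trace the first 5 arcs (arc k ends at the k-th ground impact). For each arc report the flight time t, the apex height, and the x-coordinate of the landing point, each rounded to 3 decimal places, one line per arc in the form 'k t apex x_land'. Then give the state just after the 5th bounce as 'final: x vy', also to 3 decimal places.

1 2.543 18.343 36.065
2 3.017 11.160 78.842
3 2.353 6.790 112.209
4 1.835 4.131 138.234
5 1.432 2.513 158.534
final: 158.534 5.477

Arc 1: start y=16.520, vy=5.980 → t=2.543, apex=18.343, x_land=36.065, impact vy=-18.971
  bounce: vy ← 0.78·18.971 = 14.797
Arc 2: start y=0.000, vy=14.797 → t=3.017, apex=11.160, x_land=78.842, impact vy=-14.797
  bounce: vy ← 0.78·14.797 = 11.542
Arc 3: start y=0.000, vy=11.542 → t=2.353, apex=6.790, x_land=112.209, impact vy=-11.542
  bounce: vy ← 0.78·11.542 = 9.003
Arc 4: start y=0.000, vy=9.003 → t=1.835, apex=4.131, x_land=138.234, impact vy=-9.003
  bounce: vy ← 0.78·9.003 = 7.022
Arc 5: start y=0.000, vy=7.022 → t=1.432, apex=2.513, x_land=158.534, impact vy=-7.022
  bounce: vy ← 0.78·7.022 = 5.477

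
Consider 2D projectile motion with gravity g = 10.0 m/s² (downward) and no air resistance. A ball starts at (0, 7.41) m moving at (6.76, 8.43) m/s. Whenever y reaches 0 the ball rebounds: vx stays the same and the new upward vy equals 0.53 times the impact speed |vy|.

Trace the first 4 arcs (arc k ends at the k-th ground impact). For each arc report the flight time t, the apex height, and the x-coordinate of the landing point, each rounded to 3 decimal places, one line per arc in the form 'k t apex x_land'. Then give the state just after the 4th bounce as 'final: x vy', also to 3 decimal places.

1 2.324 10.963 15.709
2 1.570 3.080 26.319
3 0.832 0.865 31.943
4 0.441 0.243 34.923
final: 34.923 1.168

Arc 1: start y=7.410, vy=8.430 → t=2.324, apex=10.963, x_land=15.709, impact vy=-14.808
  bounce: vy ← 0.53·14.808 = 7.848
Arc 2: start y=0.000, vy=7.848 → t=1.570, apex=3.080, x_land=26.319, impact vy=-7.848
  bounce: vy ← 0.53·7.848 = 4.159
Arc 3: start y=0.000, vy=4.159 → t=0.832, apex=0.865, x_land=31.943, impact vy=-4.159
  bounce: vy ← 0.53·4.159 = 2.205
Arc 4: start y=0.000, vy=2.205 → t=0.441, apex=0.243, x_land=34.923, impact vy=-2.205
  bounce: vy ← 0.53·2.205 = 1.168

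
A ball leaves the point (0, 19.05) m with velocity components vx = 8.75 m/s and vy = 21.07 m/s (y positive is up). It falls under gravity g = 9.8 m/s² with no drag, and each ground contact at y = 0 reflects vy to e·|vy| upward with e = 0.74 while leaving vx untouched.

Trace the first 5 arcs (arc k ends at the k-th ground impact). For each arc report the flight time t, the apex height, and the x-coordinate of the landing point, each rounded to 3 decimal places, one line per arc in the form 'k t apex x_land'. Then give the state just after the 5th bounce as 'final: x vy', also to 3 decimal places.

Arc 1: start y=19.050, vy=21.070 → t=5.067, apex=41.700, x_land=44.338, impact vy=-28.589
  bounce: vy ← 0.74·28.589 = 21.156
Arc 2: start y=0.000, vy=21.156 → t=4.318, apex=22.835, x_land=82.116, impact vy=-21.156
  bounce: vy ← 0.74·21.156 = 15.655
Arc 3: start y=0.000, vy=15.655 → t=3.195, apex=12.504, x_land=110.072, impact vy=-15.655
  bounce: vy ← 0.74·15.655 = 11.585
Arc 4: start y=0.000, vy=11.585 → t=2.364, apex=6.847, x_land=130.760, impact vy=-11.585
  bounce: vy ← 0.74·11.585 = 8.573
Arc 5: start y=0.000, vy=8.573 → t=1.750, apex=3.750, x_land=146.068, impact vy=-8.573
  bounce: vy ← 0.74·8.573 = 6.344

1 5.067 41.700 44.338
2 4.318 22.835 82.116
3 3.195 12.504 110.072
4 2.364 6.847 130.760
5 1.750 3.750 146.068
final: 146.068 6.344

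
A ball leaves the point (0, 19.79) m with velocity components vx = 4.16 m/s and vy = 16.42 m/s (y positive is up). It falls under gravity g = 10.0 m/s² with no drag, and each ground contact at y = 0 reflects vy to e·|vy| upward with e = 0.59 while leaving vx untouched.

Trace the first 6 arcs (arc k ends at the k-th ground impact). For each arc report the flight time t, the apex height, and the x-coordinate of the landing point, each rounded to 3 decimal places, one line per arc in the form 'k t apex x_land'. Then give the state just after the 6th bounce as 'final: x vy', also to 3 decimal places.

1 4.222 33.271 17.562
2 3.044 11.582 30.224
3 1.796 4.032 37.695
4 1.060 1.403 42.103
5 0.625 0.489 44.704
6 0.369 0.170 46.238
final: 46.238 1.088

Arc 1: start y=19.790, vy=16.420 → t=4.222, apex=33.271, x_land=17.562, impact vy=-25.796
  bounce: vy ← 0.59·25.796 = 15.219
Arc 2: start y=0.000, vy=15.219 → t=3.044, apex=11.582, x_land=30.224, impact vy=-15.219
  bounce: vy ← 0.59·15.219 = 8.979
Arc 3: start y=0.000, vy=8.979 → t=1.796, apex=4.032, x_land=37.695, impact vy=-8.979
  bounce: vy ← 0.59·8.979 = 5.298
Arc 4: start y=0.000, vy=5.298 → t=1.060, apex=1.403, x_land=42.103, impact vy=-5.298
  bounce: vy ← 0.59·5.298 = 3.126
Arc 5: start y=0.000, vy=3.126 → t=0.625, apex=0.489, x_land=44.704, impact vy=-3.126
  bounce: vy ← 0.59·3.126 = 1.844
Arc 6: start y=0.000, vy=1.844 → t=0.369, apex=0.170, x_land=46.238, impact vy=-1.844
  bounce: vy ← 0.59·1.844 = 1.088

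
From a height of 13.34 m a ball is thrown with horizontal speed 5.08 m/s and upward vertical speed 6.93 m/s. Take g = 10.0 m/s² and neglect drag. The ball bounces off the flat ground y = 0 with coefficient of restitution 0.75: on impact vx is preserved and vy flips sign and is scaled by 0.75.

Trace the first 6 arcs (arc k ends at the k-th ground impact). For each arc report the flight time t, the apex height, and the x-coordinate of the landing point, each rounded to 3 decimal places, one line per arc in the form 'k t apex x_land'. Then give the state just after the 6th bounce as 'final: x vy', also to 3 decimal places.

Arc 1: start y=13.340, vy=6.930 → t=2.467, apex=15.741, x_land=12.534, impact vy=-17.743
  bounce: vy ← 0.75·17.743 = 13.307
Arc 2: start y=0.000, vy=13.307 → t=2.661, apex=8.854, x_land=26.054, impact vy=-13.307
  bounce: vy ← 0.75·13.307 = 9.981
Arc 3: start y=0.000, vy=9.981 → t=1.996, apex=4.981, x_land=36.195, impact vy=-9.981
  bounce: vy ← 0.75·9.981 = 7.485
Arc 4: start y=0.000, vy=7.485 → t=1.497, apex=2.802, x_land=43.800, impact vy=-7.485
  bounce: vy ← 0.75·7.485 = 5.614
Arc 5: start y=0.000, vy=5.614 → t=1.123, apex=1.576, x_land=49.504, impact vy=-5.614
  bounce: vy ← 0.75·5.614 = 4.211
Arc 6: start y=0.000, vy=4.211 → t=0.842, apex=0.886, x_land=53.782, impact vy=-4.211
  bounce: vy ← 0.75·4.211 = 3.158

1 2.467 15.741 12.534
2 2.661 8.854 26.054
3 1.996 4.981 36.195
4 1.497 2.802 43.800
5 1.123 1.576 49.504
6 0.842 0.886 53.782
final: 53.782 3.158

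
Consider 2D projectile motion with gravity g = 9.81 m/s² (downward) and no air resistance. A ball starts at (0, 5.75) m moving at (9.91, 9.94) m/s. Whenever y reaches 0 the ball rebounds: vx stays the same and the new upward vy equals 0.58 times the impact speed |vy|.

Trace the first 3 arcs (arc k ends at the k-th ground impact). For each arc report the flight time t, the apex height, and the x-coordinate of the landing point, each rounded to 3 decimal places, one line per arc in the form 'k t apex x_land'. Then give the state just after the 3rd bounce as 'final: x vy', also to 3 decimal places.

1 2.496 10.786 24.737
2 1.720 3.628 41.783
3 0.998 1.221 51.670
final: 51.670 2.838

Arc 1: start y=5.750, vy=9.940 → t=2.496, apex=10.786, x_land=24.737, impact vy=-14.547
  bounce: vy ← 0.58·14.547 = 8.437
Arc 2: start y=0.000, vy=8.437 → t=1.720, apex=3.628, x_land=41.783, impact vy=-8.437
  bounce: vy ← 0.58·8.437 = 4.894
Arc 3: start y=0.000, vy=4.894 → t=0.998, apex=1.221, x_land=51.670, impact vy=-4.894
  bounce: vy ← 0.58·4.894 = 2.838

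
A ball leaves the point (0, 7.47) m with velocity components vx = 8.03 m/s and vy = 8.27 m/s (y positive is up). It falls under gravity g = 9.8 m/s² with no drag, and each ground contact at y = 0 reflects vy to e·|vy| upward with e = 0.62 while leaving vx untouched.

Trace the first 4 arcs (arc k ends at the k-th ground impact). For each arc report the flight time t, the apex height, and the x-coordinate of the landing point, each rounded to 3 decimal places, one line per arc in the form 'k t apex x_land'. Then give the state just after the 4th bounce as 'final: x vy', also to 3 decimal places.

Arc 1: start y=7.470, vy=8.270 → t=2.339, apex=10.959, x_land=18.785, impact vy=-14.656
  bounce: vy ← 0.62·14.656 = 9.087
Arc 2: start y=0.000, vy=9.087 → t=1.854, apex=4.213, x_land=33.677, impact vy=-9.087
  bounce: vy ← 0.62·9.087 = 5.634
Arc 3: start y=0.000, vy=5.634 → t=1.150, apex=1.619, x_land=42.909, impact vy=-5.634
  bounce: vy ← 0.62·5.634 = 3.493
Arc 4: start y=0.000, vy=3.493 → t=0.713, apex=0.622, x_land=48.634, impact vy=-3.493
  bounce: vy ← 0.62·3.493 = 2.166

1 2.339 10.959 18.785
2 1.854 4.213 33.677
3 1.150 1.619 42.909
4 0.713 0.622 48.634
final: 48.634 2.166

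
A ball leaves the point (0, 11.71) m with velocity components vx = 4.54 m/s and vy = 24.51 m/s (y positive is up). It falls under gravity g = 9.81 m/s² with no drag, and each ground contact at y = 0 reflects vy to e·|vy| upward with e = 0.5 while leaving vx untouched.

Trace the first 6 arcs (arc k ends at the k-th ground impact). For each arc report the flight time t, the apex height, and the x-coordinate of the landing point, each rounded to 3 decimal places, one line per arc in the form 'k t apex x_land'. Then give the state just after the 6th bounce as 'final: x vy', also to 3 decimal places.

Arc 1: start y=11.710, vy=24.510 → t=5.436, apex=42.329, x_land=24.680, impact vy=-28.818
  bounce: vy ← 0.5·28.818 = 14.409
Arc 2: start y=0.000, vy=14.409 → t=2.938, apex=10.582, x_land=38.017, impact vy=-14.409
  bounce: vy ← 0.5·14.409 = 7.205
Arc 3: start y=0.000, vy=7.205 → t=1.469, apex=2.646, x_land=44.685, impact vy=-7.205
  bounce: vy ← 0.5·7.205 = 3.602
Arc 4: start y=0.000, vy=3.602 → t=0.734, apex=0.661, x_land=48.019, impact vy=-3.602
  bounce: vy ← 0.5·3.602 = 1.801
Arc 5: start y=0.000, vy=1.801 → t=0.367, apex=0.165, x_land=49.687, impact vy=-1.801
  bounce: vy ← 0.5·1.801 = 0.901
Arc 6: start y=0.000, vy=0.901 → t=0.184, apex=0.041, x_land=50.520, impact vy=-0.901
  bounce: vy ← 0.5·0.901 = 0.450

1 5.436 42.329 24.680
2 2.938 10.582 38.017
3 1.469 2.646 44.685
4 0.734 0.661 48.019
5 0.367 0.165 49.687
6 0.184 0.041 50.520
final: 50.520 0.450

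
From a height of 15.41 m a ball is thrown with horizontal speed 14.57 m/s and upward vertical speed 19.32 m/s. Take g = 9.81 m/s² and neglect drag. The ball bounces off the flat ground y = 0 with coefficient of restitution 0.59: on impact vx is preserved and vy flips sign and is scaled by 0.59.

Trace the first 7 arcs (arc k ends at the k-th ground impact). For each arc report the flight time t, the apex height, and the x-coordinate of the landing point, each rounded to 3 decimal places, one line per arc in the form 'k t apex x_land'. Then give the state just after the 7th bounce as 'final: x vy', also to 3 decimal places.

Arc 1: start y=15.410, vy=19.320 → t=4.619, apex=34.435, x_land=67.299, impact vy=-25.992
  bounce: vy ← 0.59·25.992 = 15.336
Arc 2: start y=0.000, vy=15.336 → t=3.127, apex=11.987, x_land=112.852, impact vy=-15.336
  bounce: vy ← 0.59·15.336 = 9.048
Arc 3: start y=0.000, vy=9.048 → t=1.845, apex=4.173, x_land=139.729, impact vy=-9.048
  bounce: vy ← 0.59·9.048 = 5.338
Arc 4: start y=0.000, vy=5.338 → t=1.088, apex=1.452, x_land=155.586, impact vy=-5.338
  bounce: vy ← 0.59·5.338 = 3.150
Arc 5: start y=0.000, vy=3.150 → t=0.642, apex=0.506, x_land=164.941, impact vy=-3.150
  bounce: vy ← 0.59·3.150 = 1.858
Arc 6: start y=0.000, vy=1.858 → t=0.379, apex=0.176, x_land=170.461, impact vy=-1.858
  bounce: vy ← 0.59·1.858 = 1.096
Arc 7: start y=0.000, vy=1.096 → t=0.224, apex=0.061, x_land=173.718, impact vy=-1.096
  bounce: vy ← 0.59·1.096 = 0.647

1 4.619 34.435 67.299
2 3.127 11.987 112.852
3 1.845 4.173 139.729
4 1.088 1.452 155.586
5 0.642 0.506 164.941
6 0.379 0.176 170.461
7 0.224 0.061 173.718
final: 173.718 0.647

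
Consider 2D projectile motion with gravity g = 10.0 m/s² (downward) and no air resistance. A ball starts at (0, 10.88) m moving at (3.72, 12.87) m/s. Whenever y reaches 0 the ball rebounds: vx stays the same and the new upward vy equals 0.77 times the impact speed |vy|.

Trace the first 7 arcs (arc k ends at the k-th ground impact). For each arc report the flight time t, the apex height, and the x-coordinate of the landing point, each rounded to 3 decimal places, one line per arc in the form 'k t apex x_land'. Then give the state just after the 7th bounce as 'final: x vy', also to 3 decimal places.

1 3.245 19.162 12.070
2 3.015 11.361 23.285
3 2.321 6.736 31.921
4 1.787 3.994 38.570
5 1.376 2.368 43.690
6 1.060 1.404 47.632
7 0.816 0.832 50.668
final: 50.668 3.142

Arc 1: start y=10.880, vy=12.870 → t=3.245, apex=19.162, x_land=12.070, impact vy=-19.576
  bounce: vy ← 0.77·19.576 = 15.074
Arc 2: start y=0.000, vy=15.074 → t=3.015, apex=11.361, x_land=23.285, impact vy=-15.074
  bounce: vy ← 0.77·15.074 = 11.607
Arc 3: start y=0.000, vy=11.607 → t=2.321, apex=6.736, x_land=31.921, impact vy=-11.607
  bounce: vy ← 0.77·11.607 = 8.937
Arc 4: start y=0.000, vy=8.937 → t=1.787, apex=3.994, x_land=38.570, impact vy=-8.937
  bounce: vy ← 0.77·8.937 = 6.882
Arc 5: start y=0.000, vy=6.882 → t=1.376, apex=2.368, x_land=43.690, impact vy=-6.882
  bounce: vy ← 0.77·6.882 = 5.299
Arc 6: start y=0.000, vy=5.299 → t=1.060, apex=1.404, x_land=47.632, impact vy=-5.299
  bounce: vy ← 0.77·5.299 = 4.080
Arc 7: start y=0.000, vy=4.080 → t=0.816, apex=0.832, x_land=50.668, impact vy=-4.080
  bounce: vy ← 0.77·4.080 = 3.142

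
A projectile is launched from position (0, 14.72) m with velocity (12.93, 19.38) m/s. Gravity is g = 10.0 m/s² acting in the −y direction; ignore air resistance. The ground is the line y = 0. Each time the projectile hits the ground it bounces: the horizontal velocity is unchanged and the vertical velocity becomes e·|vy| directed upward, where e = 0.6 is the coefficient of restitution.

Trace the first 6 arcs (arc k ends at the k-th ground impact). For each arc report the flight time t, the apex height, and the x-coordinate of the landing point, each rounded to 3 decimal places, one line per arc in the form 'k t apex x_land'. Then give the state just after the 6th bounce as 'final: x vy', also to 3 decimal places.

1 4.526 33.499 58.526
2 3.106 12.060 98.688
3 1.864 4.341 122.785
4 1.118 1.563 137.243
5 0.671 0.563 145.918
6 0.403 0.203 151.123
final: 151.123 1.208

Arc 1: start y=14.720, vy=19.380 → t=4.526, apex=33.499, x_land=58.526, impact vy=-25.884
  bounce: vy ← 0.6·25.884 = 15.530
Arc 2: start y=0.000, vy=15.530 → t=3.106, apex=12.060, x_land=98.688, impact vy=-15.530
  bounce: vy ← 0.6·15.530 = 9.318
Arc 3: start y=0.000, vy=9.318 → t=1.864, apex=4.341, x_land=122.785, impact vy=-9.318
  bounce: vy ← 0.6·9.318 = 5.591
Arc 4: start y=0.000, vy=5.591 → t=1.118, apex=1.563, x_land=137.243, impact vy=-5.591
  bounce: vy ← 0.6·5.591 = 3.355
Arc 5: start y=0.000, vy=3.355 → t=0.671, apex=0.563, x_land=145.918, impact vy=-3.355
  bounce: vy ← 0.6·3.355 = 2.013
Arc 6: start y=0.000, vy=2.013 → t=0.403, apex=0.203, x_land=151.123, impact vy=-2.013
  bounce: vy ← 0.6·2.013 = 1.208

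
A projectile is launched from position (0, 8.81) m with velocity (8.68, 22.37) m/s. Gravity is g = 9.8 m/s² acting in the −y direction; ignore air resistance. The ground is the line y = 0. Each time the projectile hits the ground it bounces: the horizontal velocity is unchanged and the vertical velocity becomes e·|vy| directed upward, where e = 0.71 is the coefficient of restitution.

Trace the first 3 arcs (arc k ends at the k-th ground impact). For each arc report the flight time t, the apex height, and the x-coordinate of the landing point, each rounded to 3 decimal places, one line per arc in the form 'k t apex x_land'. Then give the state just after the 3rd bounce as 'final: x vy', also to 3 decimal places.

Arc 1: start y=8.810, vy=22.370 → t=4.930, apex=34.341, x_land=42.792, impact vy=-25.944
  bounce: vy ← 0.71·25.944 = 18.420
Arc 2: start y=0.000, vy=18.420 → t=3.759, apex=17.312, x_land=75.423, impact vy=-18.420
  bounce: vy ← 0.71·18.420 = 13.078
Arc 3: start y=0.000, vy=13.078 → t=2.669, apex=8.727, x_land=98.590, impact vy=-13.078
  bounce: vy ← 0.71·13.078 = 9.286

1 4.930 34.341 42.792
2 3.759 17.312 75.423
3 2.669 8.727 98.590
final: 98.590 9.286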